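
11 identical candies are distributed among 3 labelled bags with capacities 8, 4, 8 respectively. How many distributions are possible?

Ignoring the caps, the number of non-negative solutions to x_1+…+x_3 = 11 is C(13,2) = 78.
Subtract solutions that violate a single cap (substitute x_i' = x_i − (cap_i+1)): x_1 ≥ 9 gives C(4,2) = 6; x_2 ≥ 5 gives C(8,2) = 28; x_3 ≥ 9 gives C(4,2) = 6. Together 40.
No two caps can be exceeded simultaneously, so the pair terms are all 0.
By inclusion–exclusion the count is 78 − 40 + 0 = 38.

38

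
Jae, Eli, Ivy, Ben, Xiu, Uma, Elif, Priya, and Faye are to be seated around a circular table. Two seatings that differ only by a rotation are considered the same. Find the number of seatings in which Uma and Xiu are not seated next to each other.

All circular seatings of 9 people number (8)! = 40320.
Seatings with Uma beside Xiu: treat them as a block with 2 internal orders, giving 2 × (7)! = 10080.
Subtracting, 40320 − 10080 = 30240.

30240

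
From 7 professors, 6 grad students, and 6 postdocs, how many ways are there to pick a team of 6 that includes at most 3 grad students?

Split by how many grad students are chosen (0 through 3).
Sum: C(6,0)·C(13,6) + C(6,1)·C(13,5) + C(6,2)·C(13,4) + C(6,3)·C(13,3) = 1716 + 7722 + 10725 + 5720 = 25883.

25883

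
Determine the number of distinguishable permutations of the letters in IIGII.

5

Letter multiplicities in IIGII: G×1, I×4.
The number of distinct arrangements is 5!/(4!) = 120/24 = 5.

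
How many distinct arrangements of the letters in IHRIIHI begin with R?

15

With the first slot taken by R, it remains to arrange the other 6 letters (IHIIHI).
Those 6 letters have H appearing twice and I appearing 4 times, giving (6)!/(4!·2!) = 15.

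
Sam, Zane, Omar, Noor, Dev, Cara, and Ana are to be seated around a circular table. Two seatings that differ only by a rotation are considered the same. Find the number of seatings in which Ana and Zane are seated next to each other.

240

Glue Ana and Zane into a block (2 internal orders). Seating 6 units around a circle gives (5)! arrangements.
So 2 × (5)! = 2 × 120 = 240.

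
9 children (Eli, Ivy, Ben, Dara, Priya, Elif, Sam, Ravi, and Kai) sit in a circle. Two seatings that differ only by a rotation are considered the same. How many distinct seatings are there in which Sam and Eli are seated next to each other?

Glue Sam and Eli into a block (2 internal orders). Seating 8 units around a circle gives (7)! arrangements.
So 2 × (7)! = 2 × 5040 = 10080.

10080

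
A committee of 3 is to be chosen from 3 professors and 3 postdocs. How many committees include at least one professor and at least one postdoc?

Unrestricted: C(6,3) = 20 ways to pick any 3 of the 6.
Selections missing a whole group: no professors → C(3,3) = 1; no postdocs → C(3,3) = 1.
Both groups omitted at once is impossible, so 20 − 2 = 18.

18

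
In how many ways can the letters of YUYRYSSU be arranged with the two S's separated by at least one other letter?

Total arrangements of YUYRYSSU: 8!/(3!·2!·2!) = 1680.
If the two S's are adjacent, glue them into one block, leaving 7 items to arrange: (7)!/(3!·2!) = 420 ways.
Subtracting, 1680 − 420 = 1260 arrangements keep the S's apart.

1260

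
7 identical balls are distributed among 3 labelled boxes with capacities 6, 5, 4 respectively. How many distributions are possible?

26

Ignoring the caps, the number of non-negative solutions to x_1+…+x_3 = 7 is C(9,2) = 36.
Subtract solutions that violate a single cap (substitute x_i' = x_i − (cap_i+1)): x_1 ≥ 7 gives C(2,2) = 1; x_2 ≥ 6 gives C(3,2) = 3; x_3 ≥ 5 gives C(4,2) = 6. Together 10.
No two caps can be exceeded simultaneously, so the pair terms are all 0.
By inclusion–exclusion the count is 36 − 10 + 0 = 26.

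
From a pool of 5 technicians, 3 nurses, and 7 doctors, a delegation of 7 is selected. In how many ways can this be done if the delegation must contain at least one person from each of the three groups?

5516

Unrestricted: C(15,7) = 6435 ways to pick any 7 of the 15.
Selections missing a whole group: no technicians → C(10,7) = 120; no nurses → C(12,7) = 792; no doctors → C(8,7) = 8.
Add back selections omitting two groups (i.e. drawn from a single group): C(5,7) + C(3,7) + C(7,7) = 1.
By inclusion–exclusion: 6435 − 920 + 1 = 5516.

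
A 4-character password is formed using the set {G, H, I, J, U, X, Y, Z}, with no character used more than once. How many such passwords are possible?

Choose and order 4 of the 8 symbols: the first character has 8 options, the next 7, then 6, 5.
That product is 8 × 7 × 6 × 5 = 1680.

1680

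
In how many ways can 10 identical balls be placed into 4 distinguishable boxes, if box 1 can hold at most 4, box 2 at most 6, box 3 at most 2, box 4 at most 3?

41

Ignoring the caps, the number of non-negative solutions to x_1+…+x_4 = 10 is C(13,3) = 286.
Subtract solutions that violate a single cap (substitute x_i' = x_i − (cap_i+1)): x_1 ≥ 5 gives C(8,3) = 56; x_2 ≥ 7 gives C(6,3) = 20; x_3 ≥ 3 gives C(10,3) = 120; x_4 ≥ 4 gives C(9,3) = 84. Together 280.
Add back pairs where two caps are both exceeded: 0 + 10 + 4 + 1 + 0 + 20 = 35.
By inclusion–exclusion the count is 286 − 280 + 35 = 41.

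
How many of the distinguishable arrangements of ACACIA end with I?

10

Fix I in the last position and arrange the remaining 5 letters.
Those 5 letters have A appearing 3 times and C appearing twice, giving (5)!/(3!·2!) = 10.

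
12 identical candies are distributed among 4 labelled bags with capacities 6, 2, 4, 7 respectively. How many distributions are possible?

By stars and bars, unrestricted non-negative solutions to x_1+…+x_4 = 12 number C(12+3,3) = 455.
Subtract solutions that violate a single cap (substitute x_i' = x_i − (cap_i+1)): x_1 ≥ 7 gives C(8,3) = 56; x_2 ≥ 3 gives C(12,3) = 220; x_3 ≥ 5 gives C(10,3) = 120; x_4 ≥ 8 gives C(7,3) = 35. Together 431.
Add back pairs where two caps are both exceeded: 10 + 1 + 0 + 35 + 4 + 0 = 50.
By inclusion–exclusion the count is 455 − 431 + 50 = 74.

74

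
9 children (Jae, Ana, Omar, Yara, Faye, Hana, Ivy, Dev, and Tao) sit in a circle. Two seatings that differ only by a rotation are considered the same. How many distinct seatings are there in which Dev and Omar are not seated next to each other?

Without the restriction there are (8)! = 40320 seatings.
Those with Dev next to Omar: fuse the pair into one unit and seat 8 units around a circle — 2·(7)! = 10080.
Subtracting, 40320 − 10080 = 30240.

30240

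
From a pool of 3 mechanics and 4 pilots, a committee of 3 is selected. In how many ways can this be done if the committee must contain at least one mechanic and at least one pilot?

Total 3-person selections from all 7: C(7,3) = 35.
Selections missing a whole group: no mechanics → C(4,3) = 4; no pilots → C(3,3) = 1.
Both groups omitted at once is impossible, so 35 − 5 = 30.

30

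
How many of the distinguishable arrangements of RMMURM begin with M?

30

Fix M in the first position and arrange the remaining 5 letters.
Those 5 letters have M appearing twice and R appearing twice, giving (5)!/(2!·2!) = 30.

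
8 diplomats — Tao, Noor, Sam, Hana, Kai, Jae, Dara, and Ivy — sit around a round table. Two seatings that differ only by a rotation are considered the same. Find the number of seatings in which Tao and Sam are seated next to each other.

1440

Treat {Tao, Sam} as one unit (2 internal orders) and seat the resulting 7 units around the table: (6)! circular arrangements.
So 2 × (6)! = 2 × 720 = 1440.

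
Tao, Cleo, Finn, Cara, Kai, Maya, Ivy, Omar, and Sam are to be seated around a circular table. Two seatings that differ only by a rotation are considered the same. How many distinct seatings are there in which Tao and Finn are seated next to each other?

Glue Tao and Finn into a block (2 internal orders). Seating 8 units around a circle gives (7)! arrangements.
So 2 × (7)! = 2 × 5040 = 10080.

10080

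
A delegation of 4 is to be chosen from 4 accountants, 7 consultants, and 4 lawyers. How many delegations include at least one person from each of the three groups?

With no constraint there are C(15,4) = 1365 possible selections.
Subtract selections that omit an entire group: no accountants → C(11,4) = 330; no consultants → C(8,4) = 70; no lawyers → C(11,4) = 330.
Add back selections omitting two groups (i.e. drawn from a single group): C(4,4) + C(7,4) + C(4,4) = 37.
By inclusion–exclusion: 1365 − 730 + 37 = 672.

672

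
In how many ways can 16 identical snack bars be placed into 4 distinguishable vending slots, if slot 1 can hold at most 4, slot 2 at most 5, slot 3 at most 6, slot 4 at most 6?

Ignoring the caps, the number of non-negative solutions to x_1+…+x_4 = 16 is C(19,3) = 969.
Subtract solutions that violate a single cap (substitute x_i' = x_i − (cap_i+1)): x_1 ≥ 5 gives C(14,3) = 364; x_2 ≥ 6 gives C(13,3) = 286; x_3 ≥ 7 gives C(12,3) = 220; x_4 ≥ 7 gives C(12,3) = 220. Together 1090.
Add back pairs where two caps are both exceeded: 56 + 35 + 35 + 20 + 20 + 10 = 176.
By inclusion–exclusion the count is 969 − 1090 + 176 = 55.

55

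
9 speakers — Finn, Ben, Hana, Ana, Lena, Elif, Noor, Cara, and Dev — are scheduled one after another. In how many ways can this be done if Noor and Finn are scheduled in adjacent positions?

80640

Glue Noor and Finn into one block (2 internal orders), leaving 8 units to arrange in a row.
That gives 2 × 8! = 2 × 40320 = 80640.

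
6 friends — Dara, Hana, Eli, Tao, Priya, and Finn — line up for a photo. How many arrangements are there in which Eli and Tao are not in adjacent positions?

480

There are 6! = 720 arrangements in all. If Eli and Tao are adjacent, merging them into one block gives 2·(5)! = 240 arrangements.
So 720 − 240 = 480 arrangements keep them apart.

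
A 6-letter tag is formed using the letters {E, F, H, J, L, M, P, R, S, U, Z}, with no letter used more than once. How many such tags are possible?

332640

This is a permutation of 6 out of 11: P(11,6) = 11!/5!.
That product is 11 × 10 × 9 × 8 × 7 × 6 = 332640.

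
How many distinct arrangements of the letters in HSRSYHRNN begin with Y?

With the first slot taken by Y, it remains to arrange the other 8 letters (HSRSHRNN).
Those 8 letters have H appearing twice, N appearing twice, R appearing twice, and S appearing twice, giving (8)!/(2!·2!·2!·2!) = 2520.

2520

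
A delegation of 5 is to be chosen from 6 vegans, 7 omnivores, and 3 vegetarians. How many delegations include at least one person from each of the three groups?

2730

With no constraint there are C(16,5) = 4368 possible selections.
Selections missing a whole group: no vegans → C(10,5) = 252; no omnivores → C(9,5) = 126; no vegetarians → C(13,5) = 1287.
Add back selections omitting two groups (i.e. drawn from a single group): C(6,5) + C(7,5) + C(3,5) = 27.
By inclusion–exclusion: 4368 − 1665 + 27 = 2730.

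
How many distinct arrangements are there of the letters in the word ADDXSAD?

420

The 7 letters of ADDXSAD have repeats: A appearing twice and D appearing 3 times.
The number of distinct arrangements is 7!/(3!·2!) = 5040/12 = 420.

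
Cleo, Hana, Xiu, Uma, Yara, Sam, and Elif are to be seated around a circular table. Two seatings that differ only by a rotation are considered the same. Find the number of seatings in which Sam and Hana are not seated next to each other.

All circular seatings of 7 people number (6)! = 720.
Those with Sam next to Hana: fuse the pair into one unit and seat 6 units around a circle — 2·(5)! = 240.
Subtracting, 720 − 240 = 480.

480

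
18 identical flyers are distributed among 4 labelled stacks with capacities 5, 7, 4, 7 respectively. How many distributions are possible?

Without the upper bounds there are C(21,3) = 1330 ways to split 18 among 4 stacks.
Subtract solutions that violate a single cap (substitute x_i' = x_i − (cap_i+1)): x_1 ≥ 6 gives C(15,3) = 455; x_2 ≥ 8 gives C(13,3) = 286; x_3 ≥ 5 gives C(16,3) = 560; x_4 ≥ 8 gives C(13,3) = 286. Together 1587.
Add back pairs where two caps are both exceeded: 35 + 120 + 35 + 56 + 10 + 56 = 312.
By inclusion–exclusion the count is 1330 − 1587 + 312 = 55.

55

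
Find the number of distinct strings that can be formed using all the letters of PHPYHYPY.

PHPYHYPY has 8 letters with H appearing twice, P appearing 3 times, and Y appearing 3 times.
Dividing 8! = 40320 by 3!·3!·2! = 72 for the repeated letters gives 560.

560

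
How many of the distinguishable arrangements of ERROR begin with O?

Fix O in the first position and arrange the remaining 4 letters.
Those 4 letters have R appearing 3 times, giving (4)!/(3!) = 4.

4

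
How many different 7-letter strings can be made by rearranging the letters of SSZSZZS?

35

The 7 letters of SSZSZZS have repeats: S appearing 4 times and Z appearing 3 times.
Dividing 7! = 5040 by 4!·3! = 144 for the repeated letters gives 35.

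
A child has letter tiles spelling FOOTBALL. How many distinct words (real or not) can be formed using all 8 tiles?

10080

The 8 letters of FOOTBALL have repeats: L appearing twice and O appearing twice.
The number of distinct arrangements is 8!/(2!·2!) = 40320/4 = 10080.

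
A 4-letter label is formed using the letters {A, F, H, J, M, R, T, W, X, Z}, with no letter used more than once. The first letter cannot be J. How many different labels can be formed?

4536

The first letter has 10−1 = 9 choices (anything except J).
The remaining 3 letters are filled from the other 9 symbols without repetition: 9 × 8 × 7 = 504.
Total: 9 × 504 = 4536.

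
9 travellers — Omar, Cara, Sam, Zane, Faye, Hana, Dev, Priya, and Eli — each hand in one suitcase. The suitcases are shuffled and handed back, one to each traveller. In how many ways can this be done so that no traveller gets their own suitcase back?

This is the derangement count D_9: permutations of 9 items with no fixed point.
By inclusion–exclusion this is Σ_{j=0}^{9} (−1)^j C(9,j)·(9−j)!.
Computing: 362880 − 362880 + 181440 − 60480 + 15120 − 3024 + 504 − 72 + 9 − 1 = 133496.

133496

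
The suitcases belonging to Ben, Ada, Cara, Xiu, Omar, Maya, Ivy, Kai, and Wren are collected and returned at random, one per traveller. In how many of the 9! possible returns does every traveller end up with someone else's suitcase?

Count assignments avoiding every fixed point. For any j of the 9 travellers fixed to their own suitcase, the other 9−j can be arranged in (9−j)! ways.
By inclusion–exclusion this is Σ_{j=0}^{9} (−1)^j C(9,j)·(9−j)!.
Computing: 362880 − 362880 + 181440 − 60480 + 15120 − 3024 + 504 − 72 + 9 − 1 = 133496.

133496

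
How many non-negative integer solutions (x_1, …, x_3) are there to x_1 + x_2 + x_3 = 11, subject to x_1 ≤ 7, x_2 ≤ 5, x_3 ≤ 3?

Without the upper bounds there are C(13,2) = 78 ways to split 11 among 3 variables.
Subtract solutions that violate a single cap (substitute x_i' = x_i − (cap_i+1)): x_1 ≥ 8 gives C(5,2) = 10; x_2 ≥ 6 gives C(7,2) = 21; x_3 ≥ 4 gives C(9,2) = 36. Together 67.
Add back pairs where two caps are both exceeded: 0 + 0 + 3 = 3.
By inclusion–exclusion the count is 78 − 67 + 3 = 14.

14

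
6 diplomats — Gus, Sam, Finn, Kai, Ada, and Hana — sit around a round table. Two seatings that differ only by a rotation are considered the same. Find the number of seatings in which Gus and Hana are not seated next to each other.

72

Without the restriction there are (5)! = 120 seatings.
Seatings with Gus beside Hana: treat them as a block with 2 internal orders, giving 2 × (4)! = 48.
Subtracting, 120 − 48 = 72.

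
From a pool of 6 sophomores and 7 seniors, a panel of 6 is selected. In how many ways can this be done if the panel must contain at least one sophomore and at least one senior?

1708

Total 6-person selections from all 13: C(13,6) = 1716.
Selections missing a whole group: no sophomores → C(7,6) = 7; no seniors → C(6,6) = 1.
Both groups omitted at once is impossible, so 1716 − 8 = 1708.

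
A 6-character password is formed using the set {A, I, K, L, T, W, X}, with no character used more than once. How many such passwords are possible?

With no repetition, fill the 6 characters in order: 7 choices, then 6, down to 2.
7 × 6 × 5 × 4 × 3 × 2 = 5040.

5040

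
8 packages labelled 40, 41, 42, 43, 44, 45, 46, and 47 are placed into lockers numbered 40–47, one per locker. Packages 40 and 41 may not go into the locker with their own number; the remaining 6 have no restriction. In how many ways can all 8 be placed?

30960

Let Aᵢ (for i ∈ {40, 41}) be the placements that put package i in its forbidden locker. Any j of these fix j positions, leaving (8−j)! ways to fill the rest, and there are C(2,j) ways to pick which j.
By inclusion–exclusion, the number of valid placements is Σ_{j=0}^{2} (−1)^j C(2,j)·(8−j)!.
Computing: 40320 − 10080 + 720 = 30960.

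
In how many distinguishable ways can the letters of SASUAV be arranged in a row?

180

Letter multiplicities in SASUAV: A×2, S×2, U×1, V×1.
So there are 6! / (2!·2!) = 180 distinguishable arrangements.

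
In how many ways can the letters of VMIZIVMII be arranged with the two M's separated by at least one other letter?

Total arrangements of VMIZIVMII: 9!/(4!·2!·2!) = 3780.
If the two M's are adjacent, glue them into one block, leaving 8 items to arrange: (8)!/(4!·2!) = 840 ways.
Hence 3780 − 840 = 2940.

2940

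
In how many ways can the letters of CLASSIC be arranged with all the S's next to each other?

Treat the 2 copies of S as a single block. The multiset to arrange is then {SS, A, C, C, I, L}, 6 items in all.
That gives (6)!/(2!) = 360 arrangements.

360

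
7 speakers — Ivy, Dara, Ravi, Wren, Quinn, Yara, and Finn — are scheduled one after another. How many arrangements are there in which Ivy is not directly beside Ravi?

3600

There are 7! = 5040 arrangements in all. If Ivy and Ravi are adjacent, merging them into one block gives 2·(6)! = 1440 arrangements.
So 5040 − 1440 = 3600 arrangements keep them apart.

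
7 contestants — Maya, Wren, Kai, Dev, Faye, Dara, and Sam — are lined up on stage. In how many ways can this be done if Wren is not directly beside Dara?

Of the 7! = 5040 arrangements, those with Wren and Dara adjacent number 2 × 6! = 1440 (treat the pair as a block with 2 internal orders).
Complementary counting: 5040 − 1440 = 3600.

3600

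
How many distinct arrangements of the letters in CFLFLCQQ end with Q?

630

Fix Q in the last position and arrange the remaining 7 letters.
Those 7 letters have C appearing twice, F appearing twice, and L appearing twice, giving (7)!/(2!·2!·2!) = 630.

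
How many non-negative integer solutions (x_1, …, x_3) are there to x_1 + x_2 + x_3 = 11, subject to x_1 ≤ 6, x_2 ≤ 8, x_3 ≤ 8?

By stars and bars, unrestricted non-negative solutions to x_1+…+x_3 = 11 number C(11+2,2) = 78.
Subtract solutions that violate a single cap (substitute x_i' = x_i − (cap_i+1)): x_1 ≥ 7 gives C(6,2) = 15; x_2 ≥ 9 gives C(4,2) = 6; x_3 ≥ 9 gives C(4,2) = 6. Together 27.
No two caps can be exceeded simultaneously, so the pair terms are all 0.
By inclusion–exclusion the count is 78 − 27 + 0 = 51.

51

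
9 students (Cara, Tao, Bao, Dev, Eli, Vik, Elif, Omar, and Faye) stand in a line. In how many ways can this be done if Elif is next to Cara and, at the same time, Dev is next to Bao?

20160

Treat {Elif,Cara} as one block (2 orders) and {Dev,Bao} as another (2 orders).
That leaves 7 units to arrange: 2 × 2 × 7! = 4 × 5040 = 20160.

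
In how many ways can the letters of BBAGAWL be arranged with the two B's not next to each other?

Total arrangements of BBAGAWL: 7!/(2!·2!) = 1260.
Arrangements with the B's together: treat BB as one letter, giving (6)!/(2!) = 360.
Subtracting, 1260 − 360 = 900 arrangements keep the B's apart.

900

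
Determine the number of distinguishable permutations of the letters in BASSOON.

1260

Letter multiplicities in BASSOON: A×1, B×1, N×1, O×2, S×2.
The number of distinct arrangements is 7!/(2!·2!) = 5040/4 = 1260.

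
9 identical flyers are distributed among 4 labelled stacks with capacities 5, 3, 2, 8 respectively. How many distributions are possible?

70

Ignoring the caps, the number of non-negative solutions to x_1+…+x_4 = 9 is C(12,3) = 220.
Subtract solutions that violate a single cap (substitute x_i' = x_i − (cap_i+1)): x_1 ≥ 6 gives C(6,3) = 20; x_2 ≥ 4 gives C(8,3) = 56; x_3 ≥ 3 gives C(9,3) = 84; x_4 ≥ 9 gives C(3,3) = 1. Together 161.
Add back pairs where two caps are both exceeded: 0 + 1 + 0 + 10 + 0 + 0 = 11.
By inclusion–exclusion the count is 220 − 161 + 11 = 70.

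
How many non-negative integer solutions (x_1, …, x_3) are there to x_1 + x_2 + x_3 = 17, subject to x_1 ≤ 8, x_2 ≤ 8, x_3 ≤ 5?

15

Ignoring the caps, the number of non-negative solutions to x_1+…+x_3 = 17 is C(19,2) = 171.
Subtract solutions that violate a single cap (substitute x_i' = x_i − (cap_i+1)): x_1 ≥ 9 gives C(10,2) = 45; x_2 ≥ 9 gives C(10,2) = 45; x_3 ≥ 6 gives C(13,2) = 78. Together 168.
Add back pairs where two caps are both exceeded: 0 + 6 + 6 = 12.
By inclusion–exclusion the count is 171 − 168 + 12 = 15.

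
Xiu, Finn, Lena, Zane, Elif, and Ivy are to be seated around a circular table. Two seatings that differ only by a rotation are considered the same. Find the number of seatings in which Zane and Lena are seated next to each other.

48

Treat {Zane, Lena} as one unit (2 internal orders) and seat the resulting 5 units around the table: (4)! circular arrangements.
So 2 × (4)! = 2 × 24 = 48.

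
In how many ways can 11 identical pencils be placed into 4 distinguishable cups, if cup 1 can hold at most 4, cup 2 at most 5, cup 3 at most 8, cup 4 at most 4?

By stars and bars, unrestricted non-negative solutions to x_1+…+x_4 = 11 number C(11+3,3) = 364.
Subtract solutions that violate a single cap (substitute x_i' = x_i − (cap_i+1)): x_1 ≥ 5 gives C(9,3) = 84; x_2 ≥ 6 gives C(8,3) = 56; x_3 ≥ 9 gives C(5,3) = 10; x_4 ≥ 5 gives C(9,3) = 84. Together 234.
Add back pairs where two caps are both exceeded: 1 + 0 + 4 + 0 + 1 + 0 = 6.
By inclusion–exclusion the count is 364 − 234 + 6 = 136.

136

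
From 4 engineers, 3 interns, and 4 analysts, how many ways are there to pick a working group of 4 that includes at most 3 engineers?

Split by how many engineers are chosen (0 through 3).
Sum: C(4,0)·C(7,4) + C(4,1)·C(7,3) + C(4,2)·C(7,2) + C(4,3)·C(7,1) = 35 + 140 + 126 + 28 = 329.

329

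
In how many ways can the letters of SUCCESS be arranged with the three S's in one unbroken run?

Treat the 3 copies of S as a single block. The multiset to arrange is then {SSS, C, C, E, U}, 5 items in all.
That gives (5)!/(2!) = 60 arrangements.

60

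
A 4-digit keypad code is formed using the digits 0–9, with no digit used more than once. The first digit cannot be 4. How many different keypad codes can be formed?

The first digit has 10−1 = 9 choices (anything except 4).
The remaining 3 digits are filled from the other 9 symbols without repetition: 9 × 8 × 7 = 504.
Total: 9 × 504 = 4536.

4536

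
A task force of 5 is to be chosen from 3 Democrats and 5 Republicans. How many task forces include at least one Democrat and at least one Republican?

55

Unrestricted: C(8,5) = 56 ways to pick any 5 of the 8.
Subtract selections that omit an entire group: no Democrats → C(5,5) = 1; no Republicans → C(3,5) = 0.
Both groups omitted at once is impossible, so 56 − 1 = 55.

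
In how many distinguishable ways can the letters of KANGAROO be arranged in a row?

KANGAROO has 8 letters with A appearing twice and O appearing twice.
Dividing 8! = 40320 by 2!·2! = 4 for the repeated letters gives 10080.

10080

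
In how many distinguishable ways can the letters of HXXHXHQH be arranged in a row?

Letter multiplicities in HXXHXHQH: H×4, Q×1, X×3.
So there are 8! / (4!·3!) = 280 distinguishable arrangements.

280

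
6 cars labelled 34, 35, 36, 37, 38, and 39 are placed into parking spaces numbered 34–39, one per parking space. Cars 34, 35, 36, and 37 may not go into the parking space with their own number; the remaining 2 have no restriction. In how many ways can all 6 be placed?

Let Aᵢ (for 34 ≤ i ≤ 37) be the placements that put car i in its forbidden parking space. Any j of these fix j positions, leaving (6−j)! ways to fill the rest, and there are C(4,j) ways to pick which j.
By inclusion–exclusion, the number of valid placements is Σ_{j=0}^{4} (−1)^j C(4,j)·(6−j)!.
Computing: 720 − 480 + 144 − 24 + 2 = 362.

362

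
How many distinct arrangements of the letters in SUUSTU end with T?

10

Fix T in the last position and arrange the remaining 5 letters.
Those 5 letters have S appearing twice and U appearing 3 times, giving (5)!/(3!·2!) = 10.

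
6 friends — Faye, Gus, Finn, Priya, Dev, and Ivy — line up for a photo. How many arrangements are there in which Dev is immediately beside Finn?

240

Treat {Dev, Finn} as a single unit. There are 5 units to order, and the pair itself can be ordered 2 ways.
So the count is 2·(5)! = 240.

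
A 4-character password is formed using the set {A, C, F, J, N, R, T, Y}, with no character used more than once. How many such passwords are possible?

1680

Choose and order 4 of the 8 symbols: the first character has 8 options, the next 7, then 6, 5.
8 × 7 × 6 × 5 = 1680.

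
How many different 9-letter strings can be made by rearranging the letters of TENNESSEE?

3780

The 9 letters of TENNESSEE have repeats: E appearing 4 times, N appearing twice, and S appearing twice.
The number of distinct arrangements is 9!/(4!·2!·2!) = 362880/96 = 3780.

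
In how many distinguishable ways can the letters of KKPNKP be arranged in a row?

60

KKPNKP has 6 letters with K appearing 3 times and P appearing twice.
The number of distinct arrangements is 6!/(3!·2!) = 720/12 = 60.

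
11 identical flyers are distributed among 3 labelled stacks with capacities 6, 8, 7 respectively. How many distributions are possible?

47

Ignoring the caps, the number of non-negative solutions to x_1+…+x_3 = 11 is C(13,2) = 78.
Subtract solutions that violate a single cap (substitute x_i' = x_i − (cap_i+1)): x_1 ≥ 7 gives C(6,2) = 15; x_2 ≥ 9 gives C(4,2) = 6; x_3 ≥ 8 gives C(5,2) = 10. Together 31.
No two caps can be exceeded simultaneously, so the pair terms are all 0.
By inclusion–exclusion the count is 78 − 31 + 0 = 47.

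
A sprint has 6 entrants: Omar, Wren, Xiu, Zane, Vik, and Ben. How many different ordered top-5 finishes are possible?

This is an ordered selection of 5 from 6: P(6,5).
That gives 6 × 5 × 4 × 3 × 2 = 720.

720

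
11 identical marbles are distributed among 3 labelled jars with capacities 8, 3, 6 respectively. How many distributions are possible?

By stars and bars, unrestricted non-negative solutions to x_1+…+x_3 = 11 number C(11+2,2) = 78.
Subtract solutions that violate a single cap (substitute x_i' = x_i − (cap_i+1)): x_1 ≥ 9 gives C(4,2) = 6; x_2 ≥ 4 gives C(9,2) = 36; x_3 ≥ 7 gives C(6,2) = 15. Together 57.
Add back pairs where two caps are both exceeded: 0 + 0 + 1 = 1.
By inclusion–exclusion the count is 78 − 57 + 1 = 22.

22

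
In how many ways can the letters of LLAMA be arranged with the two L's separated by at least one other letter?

Total arrangements of LLAMA: 5!/(2!·2!) = 30.
Arrangements with the L's together: treat LL as one letter, giving (4)!/(2!) = 12.
Subtracting, 30 − 12 = 18 arrangements keep the L's apart.

18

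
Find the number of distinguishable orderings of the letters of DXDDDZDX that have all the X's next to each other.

Treat the 2 copies of X as a single block. The multiset to arrange is then {XX, D, D, D, D, D, Z}, 7 items in all.
That gives (7)!/(5!) = 42 arrangements.

42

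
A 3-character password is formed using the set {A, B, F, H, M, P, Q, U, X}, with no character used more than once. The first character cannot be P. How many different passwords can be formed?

448

The first character has 9−1 = 8 choices (anything except P).
The remaining 2 characters are filled from the other 8 symbols without repetition: 8 × 7 = 56.
Total: 8 × 56 = 448.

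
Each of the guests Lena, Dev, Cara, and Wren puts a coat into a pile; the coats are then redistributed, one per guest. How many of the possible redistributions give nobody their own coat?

Count assignments avoiding every fixed point. For any j of the 4 guests fixed to their own coat, the other 4−j can be arranged in (4−j)! ways.
By inclusion–exclusion this is Σ_{j=0}^{4} (−1)^j C(4,j)·(4−j)!.
Computing: 24 − 24 + 12 − 4 + 1 = 9.

9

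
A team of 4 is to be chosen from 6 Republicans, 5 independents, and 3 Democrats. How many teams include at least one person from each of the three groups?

Unrestricted: C(14,4) = 1001 ways to pick any 4 of the 14.
Subtract selections that omit an entire group: no Republicans → C(8,4) = 70; no independents → C(9,4) = 126; no Democrats → C(11,4) = 330.
Add back selections omitting two groups (i.e. drawn from a single group): C(6,4) + C(5,4) + C(3,4) = 20.
By inclusion–exclusion: 1001 − 526 + 20 = 495.

495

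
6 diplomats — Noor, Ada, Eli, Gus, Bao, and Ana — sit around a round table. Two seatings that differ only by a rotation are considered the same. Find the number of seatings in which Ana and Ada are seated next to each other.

Glue Ana and Ada into a block (2 internal orders). Seating 5 units around a circle gives (4)! arrangements.
So 2 × (4)! = 2 × 24 = 48.

48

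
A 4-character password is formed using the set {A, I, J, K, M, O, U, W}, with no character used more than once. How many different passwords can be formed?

1680

Choose and order 4 of the 8 symbols: the first character has 8 options, the next 7, then 6, 5.
That product is 8 × 7 × 6 × 5 = 1680.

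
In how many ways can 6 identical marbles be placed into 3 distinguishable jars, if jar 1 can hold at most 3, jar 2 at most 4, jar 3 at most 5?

By stars and bars, unrestricted non-negative solutions to x_1+…+x_3 = 6 number C(6+2,2) = 28.
Subtract solutions that violate a single cap (substitute x_i' = x_i − (cap_i+1)): x_1 ≥ 4 gives C(4,2) = 6; x_2 ≥ 5 gives C(3,2) = 3; x_3 ≥ 6 gives C(2,2) = 1. Together 10.
No two caps can be exceeded simultaneously, so the pair terms are all 0.
By inclusion–exclusion the count is 28 − 10 + 0 = 18.

18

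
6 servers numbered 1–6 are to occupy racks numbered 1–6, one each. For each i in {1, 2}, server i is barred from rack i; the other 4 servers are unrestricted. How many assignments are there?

Let Aᵢ (for i ∈ {1, 2}) be the placements that put server i in its forbidden rack. Any j of these fix j positions, leaving (6−j)! ways to fill the rest, and there are C(2,j) ways to pick which j.
By inclusion–exclusion, the number of valid placements is Σ_{j=0}^{2} (−1)^j C(2,j)·(6−j)!.
Computing: 720 − 240 + 24 = 504.

504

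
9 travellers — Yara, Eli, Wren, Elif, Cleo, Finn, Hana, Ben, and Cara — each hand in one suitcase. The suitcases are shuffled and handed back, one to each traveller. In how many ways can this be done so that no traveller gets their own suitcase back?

133496

This is the derangement count D_9: permutations of 9 items with no fixed point.
By inclusion–exclusion this is Σ_{j=0}^{9} (−1)^j C(9,j)·(9−j)!.
Computing: 362880 − 362880 + 181440 − 60480 + 15120 − 3024 + 504 − 72 + 9 − 1 = 133496.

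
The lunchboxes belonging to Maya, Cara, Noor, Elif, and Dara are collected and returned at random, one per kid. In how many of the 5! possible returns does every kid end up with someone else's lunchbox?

44

Count assignments avoiding every fixed point. For any j of the 5 kids fixed to their own lunchbox, the other 5−j can be arranged in (5−j)! ways.
By inclusion–exclusion this is Σ_{j=0}^{5} (−1)^j C(5,j)·(5−j)!.
Computing: 120 − 120 + 60 − 20 + 5 − 1 = 44.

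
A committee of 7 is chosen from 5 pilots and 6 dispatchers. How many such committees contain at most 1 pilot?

5

Split by how many pilots are chosen (0 through 1).
Sum: C(5,0)·C(6,7) + C(5,1)·C(6,6) = 0 + 5 = 5.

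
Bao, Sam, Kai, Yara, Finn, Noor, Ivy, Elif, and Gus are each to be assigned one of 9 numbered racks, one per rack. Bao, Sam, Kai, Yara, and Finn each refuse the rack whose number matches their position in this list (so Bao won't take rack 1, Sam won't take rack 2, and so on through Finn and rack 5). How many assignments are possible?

Let Aᵢ (for 1 ≤ i ≤ 5) be the placements that put person i in their forbidden rack. Any j of these fix j positions, leaving (9−j)! ways to fill the rest, and there are C(5,j) ways to pick which j.
By inclusion–exclusion, the number of valid placements is Σ_{j=0}^{5} (−1)^j C(5,j)·(9−j)!.
Computing: 362880 − 201600 + 50400 − 7200 + 600 − 24 = 205056.

205056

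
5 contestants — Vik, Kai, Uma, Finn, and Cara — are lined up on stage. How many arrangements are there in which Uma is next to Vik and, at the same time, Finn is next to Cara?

Treat {Uma,Vik} as one block (2 orders) and {Finn,Cara} as another (2 orders).
That leaves 3 units to arrange: 2 × 2 × 3! = 4 × 6 = 24.

24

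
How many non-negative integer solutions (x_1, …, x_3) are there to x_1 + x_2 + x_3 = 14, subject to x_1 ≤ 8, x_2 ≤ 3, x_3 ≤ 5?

Without the upper bounds there are C(16,2) = 120 ways to split 14 among 3 variables.
Subtract solutions that violate a single cap (substitute x_i' = x_i − (cap_i+1)): x_1 ≥ 9 gives C(7,2) = 21; x_2 ≥ 4 gives C(12,2) = 66; x_3 ≥ 6 gives C(10,2) = 45. Together 132.
Add back pairs where two caps are both exceeded: 3 + 0 + 15 = 18.
By inclusion–exclusion the count is 120 − 132 + 18 = 6.

6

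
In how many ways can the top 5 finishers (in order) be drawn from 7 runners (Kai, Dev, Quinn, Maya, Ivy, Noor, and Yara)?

There are 7 choices for 1st place, 6 for 2nd, and so on down to 3 for position 5.
That gives 7 × 6 × 5 × 4 × 3 = 2520.

2520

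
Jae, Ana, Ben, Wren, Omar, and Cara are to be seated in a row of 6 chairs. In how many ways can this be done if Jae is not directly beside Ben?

480

Of the 6! = 720 arrangements, those with Jae and Ben adjacent number 2 × 5! = 240 (treat the pair as a block with 2 internal orders).
So 720 − 240 = 480 arrangements keep them apart.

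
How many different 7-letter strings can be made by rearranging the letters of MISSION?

1260

Letter multiplicities in MISSION: I×2, M×1, N×1, O×1, S×2.
The number of distinct arrangements is 7!/(2!·2!) = 5040/4 = 1260.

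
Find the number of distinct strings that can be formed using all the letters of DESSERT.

DESSERT has 7 letters with E appearing twice and S appearing twice.
The number of distinct arrangements is 7!/(2!·2!) = 5040/4 = 1260.

1260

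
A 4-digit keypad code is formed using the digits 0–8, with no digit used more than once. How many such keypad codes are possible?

This is a permutation of 4 out of 9: P(9,4) = 9!/5!.
That product is 9 × 8 × 7 × 6 = 3024.

3024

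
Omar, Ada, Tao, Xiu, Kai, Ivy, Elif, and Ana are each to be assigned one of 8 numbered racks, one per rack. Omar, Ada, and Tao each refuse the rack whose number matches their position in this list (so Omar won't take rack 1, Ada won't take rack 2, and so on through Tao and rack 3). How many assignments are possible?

Let Aᵢ (for i ∈ {1, 2, 3}) be the placements that put person i in their forbidden rack. Any j of these fix j positions, leaving (8−j)! ways to fill the rest, and there are C(3,j) ways to pick which j.
By inclusion–exclusion, the number of valid placements is Σ_{j=0}^{3} (−1)^j C(3,j)·(8−j)!.
Computing: 40320 − 15120 + 2160 − 120 = 27240.

27240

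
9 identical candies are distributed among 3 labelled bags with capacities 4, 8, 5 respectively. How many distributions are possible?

29

Ignoring the caps, the number of non-negative solutions to x_1+…+x_3 = 9 is C(11,2) = 55.
Subtract solutions that violate a single cap (substitute x_i' = x_i − (cap_i+1)): x_1 ≥ 5 gives C(6,2) = 15; x_2 ≥ 9 gives C(2,2) = 1; x_3 ≥ 6 gives C(5,2) = 10. Together 26.
No two caps can be exceeded simultaneously, so the pair terms are all 0.
By inclusion–exclusion the count is 55 − 26 + 0 = 29.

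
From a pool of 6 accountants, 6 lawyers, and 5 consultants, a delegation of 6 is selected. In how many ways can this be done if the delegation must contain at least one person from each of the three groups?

With no constraint there are C(17,6) = 12376 possible selections.
Selections missing a whole group: no accountants → C(11,6) = 462; no lawyers → C(11,6) = 462; no consultants → C(12,6) = 924.
Add back selections omitting two groups (i.e. drawn from a single group): C(6,6) + C(6,6) + C(5,6) = 2.
By inclusion–exclusion: 12376 − 1848 + 2 = 10530.

10530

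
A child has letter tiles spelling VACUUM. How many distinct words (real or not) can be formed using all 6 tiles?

360

The 6 letters of VACUUM have repeats: U appearing twice.
Dividing 6! = 720 by 2! = 2 for the repeated letters gives 360.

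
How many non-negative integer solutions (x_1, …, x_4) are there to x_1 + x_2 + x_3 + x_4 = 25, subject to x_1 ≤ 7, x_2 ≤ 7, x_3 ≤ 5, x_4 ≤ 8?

By stars and bars, unrestricted non-negative solutions to x_1+…+x_4 = 25 number C(25+3,3) = 3276.
Subtract solutions that violate a single cap (substitute x_i' = x_i − (cap_i+1)): x_1 ≥ 8 gives C(20,3) = 1140; x_2 ≥ 8 gives C(20,3) = 1140; x_3 ≥ 6 gives C(22,3) = 1540; x_4 ≥ 9 gives C(19,3) = 969. Together 4789.
Add back pairs where two caps are both exceeded: 220 + 364 + 165 + 364 + 165 + 286 = 1564.
Subtract triples: 20 + 1 + 10 + 10 = 41.
By inclusion–exclusion the count is 3276 − 4789 + 1564 − 41 = 10.

10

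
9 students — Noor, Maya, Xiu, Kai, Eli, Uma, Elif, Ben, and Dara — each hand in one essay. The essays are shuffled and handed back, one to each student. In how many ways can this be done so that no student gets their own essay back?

133496

Let Aᵢ be the assignments in which student i gets their own essay. We want the size of the complement of A₁∪…∪A_9.
By inclusion–exclusion this is Σ_{j=0}^{9} (−1)^j C(9,j)·(9−j)!.
Computing: 362880 − 362880 + 181440 − 60480 + 15120 − 3024 + 504 − 72 + 9 − 1 = 133496.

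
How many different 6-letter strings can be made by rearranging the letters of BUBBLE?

Letter multiplicities in BUBBLE: B×3, E×1, L×1, U×1.
Dividing 6! = 720 by 3! = 6 for the repeated letters gives 120.

120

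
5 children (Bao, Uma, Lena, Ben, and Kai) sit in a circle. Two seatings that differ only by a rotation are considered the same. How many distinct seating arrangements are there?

24

Around a circle, 5 distinct people have 5!/5 = (4)! = 24 rotationally distinct seatings.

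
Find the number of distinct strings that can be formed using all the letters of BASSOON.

1260

The 7 letters of BASSOON have repeats: O appearing twice and S appearing twice.
Dividing 7! = 5040 by 2!·2! = 4 for the repeated letters gives 1260.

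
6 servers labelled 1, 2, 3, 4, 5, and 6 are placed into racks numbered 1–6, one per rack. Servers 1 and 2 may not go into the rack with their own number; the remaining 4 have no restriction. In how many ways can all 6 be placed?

504

Let Aᵢ (for i ∈ {1, 2}) be the placements that put server i in its forbidden rack. Any j of these fix j positions, leaving (6−j)! ways to fill the rest, and there are C(2,j) ways to pick which j.
By inclusion–exclusion, the number of valid placements is Σ_{j=0}^{2} (−1)^j C(2,j)·(6−j)!.
Computing: 720 − 240 + 24 = 504.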